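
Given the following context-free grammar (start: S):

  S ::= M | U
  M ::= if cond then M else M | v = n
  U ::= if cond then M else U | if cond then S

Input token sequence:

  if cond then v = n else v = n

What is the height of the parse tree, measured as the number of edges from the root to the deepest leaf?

3

[S [M if cond then [M v = n] else [M v = n]]]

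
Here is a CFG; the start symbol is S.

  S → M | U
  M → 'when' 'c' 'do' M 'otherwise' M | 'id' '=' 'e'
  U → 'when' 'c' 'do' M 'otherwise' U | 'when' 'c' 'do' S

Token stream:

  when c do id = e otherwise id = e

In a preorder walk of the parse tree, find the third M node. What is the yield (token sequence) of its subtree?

id = e

[S [M when c do [M id = e] otherwise [M id = e]]]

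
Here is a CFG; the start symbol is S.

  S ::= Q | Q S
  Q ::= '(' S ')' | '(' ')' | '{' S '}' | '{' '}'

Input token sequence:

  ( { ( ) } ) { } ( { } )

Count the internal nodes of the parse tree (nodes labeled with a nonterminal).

[S [Q ( [S [Q { [S [Q ( )]] }]] )] [S [Q { }] [S [Q ( [S [Q { }]] )]]]]

12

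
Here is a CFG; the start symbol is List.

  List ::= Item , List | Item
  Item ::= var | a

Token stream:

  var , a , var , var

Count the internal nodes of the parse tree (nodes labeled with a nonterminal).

8

[List [Item var] , [List [Item a] , [List [Item var] , [List [Item var]]]]]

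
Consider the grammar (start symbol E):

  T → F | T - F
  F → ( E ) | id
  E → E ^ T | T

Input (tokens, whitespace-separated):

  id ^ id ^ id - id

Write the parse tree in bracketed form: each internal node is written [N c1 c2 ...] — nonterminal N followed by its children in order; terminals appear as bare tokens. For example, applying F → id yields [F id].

E
E ^ T
E ^ T ^ T
T ^ T ^ T
F ^ T ^ T
id ^ T ^ T
id ^ F ^ T
id ^ id ^ T
id ^ id ^ T - F
id ^ id ^ F - F
id ^ id ^ id - F
id ^ id ^ id - id

[E [E [E [T [F id]]] ^ [T [F id]]] ^ [T [T [F id]] - [F id]]]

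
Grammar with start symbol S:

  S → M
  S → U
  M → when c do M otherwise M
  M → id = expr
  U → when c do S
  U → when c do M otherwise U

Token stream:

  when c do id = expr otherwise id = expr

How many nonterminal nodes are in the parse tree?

4

[S [M when c do [M id = expr] otherwise [M id = expr]]]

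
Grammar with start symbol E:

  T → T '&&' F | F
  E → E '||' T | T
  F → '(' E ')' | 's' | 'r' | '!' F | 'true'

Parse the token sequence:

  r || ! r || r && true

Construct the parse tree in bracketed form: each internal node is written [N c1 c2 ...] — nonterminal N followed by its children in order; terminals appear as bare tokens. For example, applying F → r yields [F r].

E
E || T
E || T || T
T || T || T
F || T || T
r || T || T
r || F || T
r || ! F || T
r || ! r || T
r || ! r || T && F
r || ! r || F && F
r || ! r || r && F
r || ! r || r && true

[E [E [E [T [F r]]] || [T [F ! [F r]]]] || [T [T [F r]] && [F true]]]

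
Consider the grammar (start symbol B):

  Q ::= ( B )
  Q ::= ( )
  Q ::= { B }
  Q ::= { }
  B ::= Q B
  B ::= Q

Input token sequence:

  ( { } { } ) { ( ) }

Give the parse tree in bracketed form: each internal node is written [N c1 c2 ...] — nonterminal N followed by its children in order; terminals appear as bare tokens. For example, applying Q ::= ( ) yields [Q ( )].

[B [Q ( [B [Q { }] [B [Q { }]]] )] [B [Q { [B [Q ( )]] }]]]

B
Q B
( B ) B
( Q B ) B
( { } B ) B
( { } Q ) B
( { } { } ) B
( { } { } ) Q
( { } { } ) { B }
( { } { } ) { Q }
( { } { } ) { ( ) }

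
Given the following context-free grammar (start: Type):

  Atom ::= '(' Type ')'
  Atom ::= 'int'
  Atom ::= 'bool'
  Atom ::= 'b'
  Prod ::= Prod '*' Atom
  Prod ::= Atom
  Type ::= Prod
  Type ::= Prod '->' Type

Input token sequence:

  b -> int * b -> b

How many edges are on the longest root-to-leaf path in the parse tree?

5

[Type [Prod [Atom b]] -> [Type [Prod [Prod [Atom int]] * [Atom b]] -> [Type [Prod [Atom b]]]]]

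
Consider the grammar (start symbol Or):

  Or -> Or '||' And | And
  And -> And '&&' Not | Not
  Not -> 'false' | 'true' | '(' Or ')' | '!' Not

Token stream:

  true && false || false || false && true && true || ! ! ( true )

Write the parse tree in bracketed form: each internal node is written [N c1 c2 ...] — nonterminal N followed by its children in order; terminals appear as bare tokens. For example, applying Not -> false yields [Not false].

Or
Or || And
Or || And || And
Or || And || And || And
And || And || And || And
And && Not || And || And || And
Not && Not || And || And || And
true && Not || And || And || And
true && false || And || And || And
true && false || Not || And || And
true && false || false || And || And
true && false || false || And && Not || And
true && false || false || And && Not && Not || And
true && false || false || Not && Not && Not || And
true && false || false || false && Not && Not || And
true && false || false || false && true && Not || And
true && false || false || false && true && true || And
true && false || false || false && true && true || Not
true && false || false || false && true && true || ! Not
true && false || false || false && true && true || ! ! Not
true && false || false || false && true && true || ! ! ( Or )
true && false || false || false && true && true || ! ! ( And )
true && false || false || false && true && true || ! ! ( Not )
true && false || false || false && true && true || ! ! ( true )

[Or [Or [Or [Or [And [And [Not true]] && [Not false]]] || [And [Not false]]] || [And [And [And [Not false]] && [Not true]] && [Not true]]] || [And [Not ! [Not ! [Not ( [Or [And [Not true]]] )]]]]]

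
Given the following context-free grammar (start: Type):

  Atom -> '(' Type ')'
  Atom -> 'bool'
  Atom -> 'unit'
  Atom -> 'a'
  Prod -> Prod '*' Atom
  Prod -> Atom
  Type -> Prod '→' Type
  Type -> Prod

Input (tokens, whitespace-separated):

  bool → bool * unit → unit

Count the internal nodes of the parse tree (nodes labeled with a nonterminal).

11

[Type [Prod [Atom bool]] → [Type [Prod [Prod [Atom bool]] * [Atom unit]] → [Type [Prod [Atom unit]]]]]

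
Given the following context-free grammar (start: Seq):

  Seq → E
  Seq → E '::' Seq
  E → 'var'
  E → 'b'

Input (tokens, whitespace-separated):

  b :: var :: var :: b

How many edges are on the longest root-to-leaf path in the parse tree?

[Seq [E b] :: [Seq [E var] :: [Seq [E var] :: [Seq [E b]]]]]

5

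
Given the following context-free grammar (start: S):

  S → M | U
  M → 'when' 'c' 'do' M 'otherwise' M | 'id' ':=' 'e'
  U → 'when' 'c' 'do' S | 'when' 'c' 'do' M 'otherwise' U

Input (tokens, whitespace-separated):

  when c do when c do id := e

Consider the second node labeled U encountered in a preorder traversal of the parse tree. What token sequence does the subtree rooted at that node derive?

when c do id := e

[S [U when c do [S [U when c do [S [M id := e]]]]]]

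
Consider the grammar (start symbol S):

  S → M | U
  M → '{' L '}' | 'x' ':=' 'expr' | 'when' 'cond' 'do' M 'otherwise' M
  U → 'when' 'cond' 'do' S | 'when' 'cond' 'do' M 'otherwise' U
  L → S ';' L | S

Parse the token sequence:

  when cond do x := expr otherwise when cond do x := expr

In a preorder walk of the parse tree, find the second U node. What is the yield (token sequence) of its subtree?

when cond do x := expr

[S [U when cond do [M x := expr] otherwise [U when cond do [S [M x := expr]]]]]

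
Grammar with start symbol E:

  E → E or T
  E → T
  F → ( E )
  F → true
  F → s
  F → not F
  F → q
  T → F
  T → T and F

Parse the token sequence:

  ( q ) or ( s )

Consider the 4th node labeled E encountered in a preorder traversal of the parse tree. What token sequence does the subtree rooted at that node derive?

s

[E [E [T [F ( [E [T [F q]]] )]]] or [T [F ( [E [T [F s]]] )]]]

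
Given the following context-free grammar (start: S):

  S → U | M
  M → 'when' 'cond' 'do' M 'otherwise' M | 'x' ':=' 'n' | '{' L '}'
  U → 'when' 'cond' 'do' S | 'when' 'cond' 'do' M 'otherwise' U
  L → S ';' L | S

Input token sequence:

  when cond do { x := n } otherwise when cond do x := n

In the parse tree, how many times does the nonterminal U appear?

2

[S [U when cond do [M { [L [S [M x := n]]] }] otherwise [U when cond do [S [M x := n]]]]]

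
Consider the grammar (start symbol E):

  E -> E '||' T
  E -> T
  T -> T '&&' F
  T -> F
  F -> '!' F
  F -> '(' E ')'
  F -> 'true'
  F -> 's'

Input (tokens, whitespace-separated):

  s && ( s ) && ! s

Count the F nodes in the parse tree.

[E [T [T [T [F s]] && [F ( [E [T [F s]]] )]] && [F ! [F s]]]]

5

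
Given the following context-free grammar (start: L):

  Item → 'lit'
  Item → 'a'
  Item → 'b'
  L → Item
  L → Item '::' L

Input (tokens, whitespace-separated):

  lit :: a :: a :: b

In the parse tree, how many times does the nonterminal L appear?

[L [Item lit] :: [L [Item a] :: [L [Item a] :: [L [Item b]]]]]

4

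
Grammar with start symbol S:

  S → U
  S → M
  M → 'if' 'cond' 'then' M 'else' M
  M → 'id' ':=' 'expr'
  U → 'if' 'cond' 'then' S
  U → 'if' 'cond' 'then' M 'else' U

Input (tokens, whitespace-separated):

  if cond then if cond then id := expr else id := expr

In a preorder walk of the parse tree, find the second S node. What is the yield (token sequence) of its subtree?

[S [U if cond then [S [M if cond then [M id := expr] else [M id := expr]]]]]

if cond then id := expr else id := expr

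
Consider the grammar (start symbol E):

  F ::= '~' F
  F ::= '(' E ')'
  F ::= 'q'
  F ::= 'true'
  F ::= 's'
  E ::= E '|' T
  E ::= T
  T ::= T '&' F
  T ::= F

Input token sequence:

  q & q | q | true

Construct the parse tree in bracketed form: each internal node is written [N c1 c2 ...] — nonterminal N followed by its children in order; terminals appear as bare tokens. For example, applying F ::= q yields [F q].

E
E | T
E | T | T
T | T | T
T & F | T | T
F & F | T | T
q & F | T | T
q & q | T | T
q & q | F | T
q & q | q | T
q & q | q | F
q & q | q | true

[E [E [E [T [T [F q]] & [F q]]] | [T [F q]]] | [T [F true]]]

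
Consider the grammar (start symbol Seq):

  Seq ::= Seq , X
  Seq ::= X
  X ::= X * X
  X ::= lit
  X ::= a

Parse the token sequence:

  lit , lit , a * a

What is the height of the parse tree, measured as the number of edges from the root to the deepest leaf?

[Seq [Seq [Seq [X lit]] , [X lit]] , [X [X a] * [X a]]]

4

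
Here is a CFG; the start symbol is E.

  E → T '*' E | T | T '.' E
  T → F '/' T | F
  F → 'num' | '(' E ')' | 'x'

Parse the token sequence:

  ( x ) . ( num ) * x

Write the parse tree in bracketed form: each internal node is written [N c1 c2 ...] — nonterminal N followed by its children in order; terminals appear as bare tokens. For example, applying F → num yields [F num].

[E [T [F ( [E [T [F x]]] )]] . [E [T [F ( [E [T [F num]]] )]] * [E [T [F x]]]]]

E
T . E
F . E
( E ) . E
( T ) . E
( F ) . E
( x ) . E
( x ) . T * E
( x ) . F * E
( x ) . ( E ) * E
( x ) . ( T ) * E
( x ) . ( F ) * E
( x ) . ( num ) * E
( x ) . ( num ) * T
( x ) . ( num ) * F
( x ) . ( num ) * x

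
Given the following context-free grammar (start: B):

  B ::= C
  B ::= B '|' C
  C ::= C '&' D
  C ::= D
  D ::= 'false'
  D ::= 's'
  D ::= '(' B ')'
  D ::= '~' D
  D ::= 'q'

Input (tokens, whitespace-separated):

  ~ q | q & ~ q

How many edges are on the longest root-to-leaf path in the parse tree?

[B [B [C [D ~ [D q]]]] | [C [C [D q]] & [D ~ [D q]]]]

5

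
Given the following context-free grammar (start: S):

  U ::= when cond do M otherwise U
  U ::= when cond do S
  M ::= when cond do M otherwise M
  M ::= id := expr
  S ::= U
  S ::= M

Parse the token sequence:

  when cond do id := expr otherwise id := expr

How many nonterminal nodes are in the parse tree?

4

[S [M when cond do [M id := expr] otherwise [M id := expr]]]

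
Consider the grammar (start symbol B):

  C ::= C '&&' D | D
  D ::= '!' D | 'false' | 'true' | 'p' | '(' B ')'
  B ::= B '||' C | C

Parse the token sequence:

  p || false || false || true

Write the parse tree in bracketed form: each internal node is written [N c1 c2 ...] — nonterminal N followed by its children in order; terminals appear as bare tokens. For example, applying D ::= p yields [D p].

[B [B [B [B [C [D p]]] || [C [D false]]] || [C [D false]]] || [C [D true]]]

B
B || C
B || C || C
B || C || C || C
C || C || C || C
D || C || C || C
p || C || C || C
p || D || C || C
p || false || C || C
p || false || D || C
p || false || false || C
p || false || false || D
p || false || false || true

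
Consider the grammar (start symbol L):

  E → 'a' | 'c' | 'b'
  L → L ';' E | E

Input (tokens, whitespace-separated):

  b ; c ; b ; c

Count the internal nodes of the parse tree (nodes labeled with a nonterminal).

[L [L [L [L [E b]] ; [E c]] ; [E b]] ; [E c]]

8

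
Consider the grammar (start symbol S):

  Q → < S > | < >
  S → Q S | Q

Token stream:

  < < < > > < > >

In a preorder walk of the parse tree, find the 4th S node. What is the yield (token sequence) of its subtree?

< >

[S [Q < [S [Q < [S [Q < >]] >] [S [Q < >]]] >]]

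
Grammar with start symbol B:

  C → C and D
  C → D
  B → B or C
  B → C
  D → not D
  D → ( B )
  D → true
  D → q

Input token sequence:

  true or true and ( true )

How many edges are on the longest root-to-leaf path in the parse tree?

6

[B [B [C [D true]]] or [C [C [D true]] and [D ( [B [C [D true]]] )]]]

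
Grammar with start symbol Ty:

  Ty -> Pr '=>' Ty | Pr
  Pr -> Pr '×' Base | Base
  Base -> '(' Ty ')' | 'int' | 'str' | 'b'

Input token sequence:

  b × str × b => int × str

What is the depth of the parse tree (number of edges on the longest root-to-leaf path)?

5

[Ty [Pr [Pr [Pr [Base b]] × [Base str]] × [Base b]] => [Ty [Pr [Pr [Base int]] × [Base str]]]]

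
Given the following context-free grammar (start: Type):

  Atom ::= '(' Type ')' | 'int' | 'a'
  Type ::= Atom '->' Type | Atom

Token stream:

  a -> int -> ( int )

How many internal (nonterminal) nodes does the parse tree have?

[Type [Atom a] -> [Type [Atom int] -> [Type [Atom ( [Type [Atom int]] )]]]]

8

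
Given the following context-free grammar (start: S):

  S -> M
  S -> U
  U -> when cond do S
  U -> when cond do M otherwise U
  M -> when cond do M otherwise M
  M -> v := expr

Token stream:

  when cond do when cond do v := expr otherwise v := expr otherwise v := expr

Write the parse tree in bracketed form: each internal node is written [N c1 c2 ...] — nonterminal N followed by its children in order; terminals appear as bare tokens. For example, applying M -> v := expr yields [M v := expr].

S
M
when cond do M otherwise M
when cond do when cond do M otherwise M otherwise M
when cond do when cond do v := expr otherwise M otherwise M
when cond do when cond do v := expr otherwise v := expr otherwise M
when cond do when cond do v := expr otherwise v := expr otherwise v := expr

[S [M when cond do [M when cond do [M v := expr] otherwise [M v := expr]] otherwise [M v := expr]]]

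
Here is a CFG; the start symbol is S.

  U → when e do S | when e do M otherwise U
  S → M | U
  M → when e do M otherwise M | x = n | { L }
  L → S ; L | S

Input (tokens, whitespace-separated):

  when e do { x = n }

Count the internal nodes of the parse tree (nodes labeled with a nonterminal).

[S [U when e do [S [M { [L [S [M x = n]]] }]]]]

7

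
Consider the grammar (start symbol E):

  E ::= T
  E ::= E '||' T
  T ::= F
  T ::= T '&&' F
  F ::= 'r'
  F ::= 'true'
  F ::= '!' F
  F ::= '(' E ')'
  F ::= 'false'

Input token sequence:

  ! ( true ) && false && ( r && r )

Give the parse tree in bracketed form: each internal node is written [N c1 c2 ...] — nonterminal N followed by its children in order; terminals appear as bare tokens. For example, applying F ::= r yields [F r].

[E [T [T [T [F ! [F ( [E [T [F true]]] )]]] && [F false]] && [F ( [E [T [T [F r]] && [F r]]] )]]]

E
T
T && F
T && F && F
F && F && F
! F && F && F
! ( E ) && F && F
! ( T ) && F && F
! ( F ) && F && F
! ( true ) && F && F
! ( true ) && false && F
! ( true ) && false && ( E )
! ( true ) && false && ( T )
! ( true ) && false && ( T && F )
! ( true ) && false && ( F && F )
! ( true ) && false && ( r && F )
! ( true ) && false && ( r && r )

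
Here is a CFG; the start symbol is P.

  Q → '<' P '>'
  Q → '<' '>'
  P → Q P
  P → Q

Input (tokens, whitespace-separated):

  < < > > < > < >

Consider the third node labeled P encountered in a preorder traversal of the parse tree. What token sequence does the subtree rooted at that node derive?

[P [Q < [P [Q < >]] >] [P [Q < >] [P [Q < >]]]]

< > < >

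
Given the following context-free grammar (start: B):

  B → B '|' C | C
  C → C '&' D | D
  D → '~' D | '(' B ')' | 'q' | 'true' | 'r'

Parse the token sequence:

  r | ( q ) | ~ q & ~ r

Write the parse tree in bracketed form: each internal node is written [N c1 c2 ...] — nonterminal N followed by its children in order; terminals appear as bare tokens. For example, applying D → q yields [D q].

B
B | C
B | C | C
C | C | C
D | C | C
r | C | C
r | D | C
r | ( B ) | C
r | ( C ) | C
r | ( D ) | C
r | ( q ) | C
r | ( q ) | C & D
r | ( q ) | D & D
r | ( q ) | ~ D & D
r | ( q ) | ~ q & D
r | ( q ) | ~ q & ~ D
r | ( q ) | ~ q & ~ r

[B [B [B [C [D r]]] | [C [D ( [B [C [D q]]] )]]] | [C [C [D ~ [D q]]] & [D ~ [D r]]]]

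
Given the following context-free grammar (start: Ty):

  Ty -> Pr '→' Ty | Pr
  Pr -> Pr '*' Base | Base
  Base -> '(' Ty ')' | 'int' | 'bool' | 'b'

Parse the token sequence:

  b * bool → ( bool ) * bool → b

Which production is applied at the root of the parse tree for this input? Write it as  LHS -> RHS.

Ty -> Pr '→' Ty

[Ty [Pr [Pr [Base b]] * [Base bool]] → [Ty [Pr [Pr [Base ( [Ty [Pr [Base bool]]] )]] * [Base bool]] → [Ty [Pr [Base b]]]]]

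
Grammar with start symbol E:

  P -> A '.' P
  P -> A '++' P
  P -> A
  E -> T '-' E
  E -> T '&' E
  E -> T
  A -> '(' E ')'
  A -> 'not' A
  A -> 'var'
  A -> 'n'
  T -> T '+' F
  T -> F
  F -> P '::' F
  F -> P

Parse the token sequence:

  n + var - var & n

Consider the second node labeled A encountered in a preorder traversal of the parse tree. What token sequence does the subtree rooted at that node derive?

var

[E [T [T [F [P [A n]]]] + [F [P [A var]]]] - [E [T [F [P [A var]]]] & [E [T [F [P [A n]]]]]]]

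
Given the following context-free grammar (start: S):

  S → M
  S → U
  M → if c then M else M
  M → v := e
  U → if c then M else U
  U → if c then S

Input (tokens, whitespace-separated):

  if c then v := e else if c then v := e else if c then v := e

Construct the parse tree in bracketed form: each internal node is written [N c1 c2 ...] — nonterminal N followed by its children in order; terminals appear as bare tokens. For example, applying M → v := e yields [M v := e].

S
U
if c then M else U
if c then v := e else U
if c then v := e else if c then M else U
if c then v := e else if c then v := e else U
if c then v := e else if c then v := e else if c then S
if c then v := e else if c then v := e else if c then M
if c then v := e else if c then v := e else if c then v := e

[S [U if c then [M v := e] else [U if c then [M v := e] else [U if c then [S [M v := e]]]]]]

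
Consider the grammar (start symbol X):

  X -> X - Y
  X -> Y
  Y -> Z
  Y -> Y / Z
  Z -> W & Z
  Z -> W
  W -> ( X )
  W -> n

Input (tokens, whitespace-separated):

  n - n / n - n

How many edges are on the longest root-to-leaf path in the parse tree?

[X [X [X [Y [Z [W n]]]] - [Y [Y [Z [W n]]] / [Z [W n]]]] - [Y [Z [W n]]]]

6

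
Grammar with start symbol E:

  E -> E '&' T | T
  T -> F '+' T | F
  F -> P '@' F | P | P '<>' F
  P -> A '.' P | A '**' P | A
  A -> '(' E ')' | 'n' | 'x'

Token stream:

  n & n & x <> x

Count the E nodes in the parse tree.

3

[E [E [E [T [F [P [A n]]]]] & [T [F [P [A n]]]]] & [T [F [P [A x]] <> [F [P [A x]]]]]]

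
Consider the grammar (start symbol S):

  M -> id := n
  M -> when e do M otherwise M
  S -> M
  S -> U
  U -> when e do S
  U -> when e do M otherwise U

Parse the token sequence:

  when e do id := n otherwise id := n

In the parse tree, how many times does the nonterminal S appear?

[S [M when e do [M id := n] otherwise [M id := n]]]

1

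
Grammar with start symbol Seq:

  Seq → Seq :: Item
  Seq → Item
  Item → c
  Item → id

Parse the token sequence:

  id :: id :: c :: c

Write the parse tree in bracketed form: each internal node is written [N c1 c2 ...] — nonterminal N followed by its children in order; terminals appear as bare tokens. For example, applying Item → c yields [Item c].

Seq
Seq :: Item
Seq :: Item :: Item
Seq :: Item :: Item :: Item
Item :: Item :: Item :: Item
id :: Item :: Item :: Item
id :: id :: Item :: Item
id :: id :: c :: Item
id :: id :: c :: c

[Seq [Seq [Seq [Seq [Item id]] :: [Item id]] :: [Item c]] :: [Item c]]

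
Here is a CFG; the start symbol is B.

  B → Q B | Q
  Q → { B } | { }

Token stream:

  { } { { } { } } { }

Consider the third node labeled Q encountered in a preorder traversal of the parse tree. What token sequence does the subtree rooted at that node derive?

[B [Q { }] [B [Q { [B [Q { }] [B [Q { }]]] }] [B [Q { }]]]]

{ }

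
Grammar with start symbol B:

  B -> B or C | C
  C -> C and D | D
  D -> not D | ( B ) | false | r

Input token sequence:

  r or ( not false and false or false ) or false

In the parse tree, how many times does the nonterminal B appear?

[B [B [B [C [D r]]] or [C [D ( [B [B [C [C [D not [D false]]] and [D false]]] or [C [D false]]] )]]] or [C [D false]]]

5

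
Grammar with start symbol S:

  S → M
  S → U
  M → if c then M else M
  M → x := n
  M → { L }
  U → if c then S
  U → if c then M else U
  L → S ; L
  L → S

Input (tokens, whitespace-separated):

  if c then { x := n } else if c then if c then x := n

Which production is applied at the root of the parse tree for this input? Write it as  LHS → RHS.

[S [U if c then [M { [L [S [M x := n]]] }] else [U if c then [S [U if c then [S [M x := n]]]]]]]

S → U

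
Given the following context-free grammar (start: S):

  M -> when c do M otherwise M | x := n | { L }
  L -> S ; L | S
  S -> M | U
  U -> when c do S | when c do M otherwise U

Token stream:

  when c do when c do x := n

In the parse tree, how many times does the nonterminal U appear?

[S [U when c do [S [U when c do [S [M x := n]]]]]]

2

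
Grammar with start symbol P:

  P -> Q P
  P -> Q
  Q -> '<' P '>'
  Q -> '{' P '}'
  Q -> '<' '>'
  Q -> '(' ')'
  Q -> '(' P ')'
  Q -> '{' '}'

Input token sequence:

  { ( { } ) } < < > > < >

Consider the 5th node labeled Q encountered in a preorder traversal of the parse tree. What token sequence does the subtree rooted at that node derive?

< >

[P [Q { [P [Q ( [P [Q { }]] )]] }] [P [Q < [P [Q < >]] >] [P [Q < >]]]]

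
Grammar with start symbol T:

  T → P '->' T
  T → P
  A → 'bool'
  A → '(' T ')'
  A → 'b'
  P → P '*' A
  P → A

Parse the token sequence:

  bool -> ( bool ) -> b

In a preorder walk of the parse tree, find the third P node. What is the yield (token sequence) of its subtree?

[T [P [A bool]] -> [T [P [A ( [T [P [A bool]]] )]] -> [T [P [A b]]]]]

bool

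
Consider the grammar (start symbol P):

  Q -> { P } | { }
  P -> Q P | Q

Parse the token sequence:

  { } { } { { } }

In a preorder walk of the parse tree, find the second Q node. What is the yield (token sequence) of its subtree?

{ }

[P [Q { }] [P [Q { }] [P [Q { [P [Q { }]] }]]]]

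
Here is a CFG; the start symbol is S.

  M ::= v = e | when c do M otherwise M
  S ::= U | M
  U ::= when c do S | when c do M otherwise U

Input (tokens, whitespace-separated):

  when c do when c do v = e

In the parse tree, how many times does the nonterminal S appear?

3

[S [U when c do [S [U when c do [S [M v = e]]]]]]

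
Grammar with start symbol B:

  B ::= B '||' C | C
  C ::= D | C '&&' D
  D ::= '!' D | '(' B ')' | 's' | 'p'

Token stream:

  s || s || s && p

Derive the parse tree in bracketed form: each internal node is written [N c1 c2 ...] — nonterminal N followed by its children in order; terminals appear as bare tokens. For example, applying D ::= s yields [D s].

[B [B [B [C [D s]]] || [C [D s]]] || [C [C [D s]] && [D p]]]

B
B || C
B || C || C
C || C || C
D || C || C
s || C || C
s || D || C
s || s || C
s || s || C && D
s || s || D && D
s || s || s && D
s || s || s && p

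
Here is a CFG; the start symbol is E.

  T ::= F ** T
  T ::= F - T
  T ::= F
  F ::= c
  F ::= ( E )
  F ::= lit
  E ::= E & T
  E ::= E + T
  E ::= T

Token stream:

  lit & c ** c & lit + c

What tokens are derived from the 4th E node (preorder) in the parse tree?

lit

[E [E [E [E [T [F lit]]] & [T [F c] ** [T [F c]]]] & [T [F lit]]] + [T [F c]]]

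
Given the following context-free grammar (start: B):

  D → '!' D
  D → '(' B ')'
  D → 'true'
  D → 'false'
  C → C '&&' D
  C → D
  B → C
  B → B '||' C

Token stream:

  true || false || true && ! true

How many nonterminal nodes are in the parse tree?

[B [B [B [C [D true]]] || [C [D false]]] || [C [C [D true]] && [D ! [D true]]]]

12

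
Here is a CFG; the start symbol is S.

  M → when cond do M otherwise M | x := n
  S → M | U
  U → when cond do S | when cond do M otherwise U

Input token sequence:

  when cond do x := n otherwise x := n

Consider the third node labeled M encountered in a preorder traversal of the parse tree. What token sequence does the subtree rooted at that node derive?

x := n

[S [M when cond do [M x := n] otherwise [M x := n]]]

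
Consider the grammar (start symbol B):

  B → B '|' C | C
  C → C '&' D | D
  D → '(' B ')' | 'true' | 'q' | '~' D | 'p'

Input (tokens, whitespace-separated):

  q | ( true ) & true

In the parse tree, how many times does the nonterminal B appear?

3

[B [B [C [D q]]] | [C [C [D ( [B [C [D true]]] )]] & [D true]]]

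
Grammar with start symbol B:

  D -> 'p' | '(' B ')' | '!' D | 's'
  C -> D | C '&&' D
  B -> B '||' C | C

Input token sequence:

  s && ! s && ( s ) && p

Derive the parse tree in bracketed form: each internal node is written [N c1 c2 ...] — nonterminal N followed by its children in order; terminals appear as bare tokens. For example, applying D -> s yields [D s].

[B [C [C [C [C [D s]] && [D ! [D s]]] && [D ( [B [C [D s]]] )]] && [D p]]]

B
C
C && D
C && D && D
C && D && D && D
D && D && D && D
s && D && D && D
s && ! D && D && D
s && ! s && D && D
s && ! s && ( B ) && D
s && ! s && ( C ) && D
s && ! s && ( D ) && D
s && ! s && ( s ) && D
s && ! s && ( s ) && p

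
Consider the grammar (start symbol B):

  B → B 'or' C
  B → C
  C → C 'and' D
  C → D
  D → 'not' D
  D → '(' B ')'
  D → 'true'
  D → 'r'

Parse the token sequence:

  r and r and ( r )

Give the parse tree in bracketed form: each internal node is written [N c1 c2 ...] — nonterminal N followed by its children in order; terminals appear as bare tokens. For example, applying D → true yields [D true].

[B [C [C [C [D r]] and [D r]] and [D ( [B [C [D r]]] )]]]

B
C
C and D
C and D and D
D and D and D
r and D and D
r and r and D
r and r and ( B )
r and r and ( C )
r and r and ( D )
r and r and ( r )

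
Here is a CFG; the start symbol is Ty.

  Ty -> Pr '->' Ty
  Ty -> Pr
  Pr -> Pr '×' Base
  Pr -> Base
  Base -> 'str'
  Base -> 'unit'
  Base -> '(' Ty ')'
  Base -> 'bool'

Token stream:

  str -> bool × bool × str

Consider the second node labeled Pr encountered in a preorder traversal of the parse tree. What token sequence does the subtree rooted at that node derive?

bool × bool × str

[Ty [Pr [Base str]] -> [Ty [Pr [Pr [Pr [Base bool]] × [Base bool]] × [Base str]]]]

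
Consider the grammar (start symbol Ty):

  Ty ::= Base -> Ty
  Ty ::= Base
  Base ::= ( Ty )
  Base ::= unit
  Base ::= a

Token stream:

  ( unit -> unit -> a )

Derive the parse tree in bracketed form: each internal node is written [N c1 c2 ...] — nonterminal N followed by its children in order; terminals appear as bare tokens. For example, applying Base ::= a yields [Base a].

Ty
Base
( Ty )
( Base -> Ty )
( unit -> Ty )
( unit -> Base -> Ty )
( unit -> unit -> Ty )
( unit -> unit -> Base )
( unit -> unit -> a )

[Ty [Base ( [Ty [Base unit] -> [Ty [Base unit] -> [Ty [Base a]]]] )]]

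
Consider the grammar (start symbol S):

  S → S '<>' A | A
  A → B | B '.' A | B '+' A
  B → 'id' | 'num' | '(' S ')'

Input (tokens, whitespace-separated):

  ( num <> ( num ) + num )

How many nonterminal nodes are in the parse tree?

[S [A [B ( [S [S [A [B num]]] <> [A [B ( [S [A [B num]]] )] + [A [B num]]]] )]]]

14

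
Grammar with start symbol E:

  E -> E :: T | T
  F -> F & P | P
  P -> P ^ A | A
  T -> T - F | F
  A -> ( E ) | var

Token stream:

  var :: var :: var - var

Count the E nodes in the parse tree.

3

[E [E [E [T [F [P [A var]]]]] :: [T [F [P [A var]]]]] :: [T [T [F [P [A var]]]] - [F [P [A var]]]]]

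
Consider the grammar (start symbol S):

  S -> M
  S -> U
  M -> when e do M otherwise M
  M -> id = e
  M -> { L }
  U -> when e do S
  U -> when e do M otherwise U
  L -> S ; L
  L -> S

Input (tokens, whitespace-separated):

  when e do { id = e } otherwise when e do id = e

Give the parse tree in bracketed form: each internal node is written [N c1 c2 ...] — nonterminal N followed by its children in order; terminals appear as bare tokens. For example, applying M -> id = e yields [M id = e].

S
U
when e do M otherwise U
when e do { L } otherwise U
when e do { S } otherwise U
when e do { M } otherwise U
when e do { id = e } otherwise U
when e do { id = e } otherwise when e do S
when e do { id = e } otherwise when e do M
when e do { id = e } otherwise when e do id = e

[S [U when e do [M { [L [S [M id = e]]] }] otherwise [U when e do [S [M id = e]]]]]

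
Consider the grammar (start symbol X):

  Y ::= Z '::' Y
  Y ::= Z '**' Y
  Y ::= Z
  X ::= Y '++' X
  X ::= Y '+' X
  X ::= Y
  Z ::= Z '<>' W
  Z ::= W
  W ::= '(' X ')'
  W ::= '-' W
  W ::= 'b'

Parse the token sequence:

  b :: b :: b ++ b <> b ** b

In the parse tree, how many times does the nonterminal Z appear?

[X [Y [Z [W b]] :: [Y [Z [W b]] :: [Y [Z [W b]]]]] ++ [X [Y [Z [Z [W b]] <> [W b]] ** [Y [Z [W b]]]]]]

6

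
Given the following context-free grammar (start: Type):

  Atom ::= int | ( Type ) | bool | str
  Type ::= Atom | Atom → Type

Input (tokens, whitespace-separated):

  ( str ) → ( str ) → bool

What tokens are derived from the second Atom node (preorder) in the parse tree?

str

[Type [Atom ( [Type [Atom str]] )] → [Type [Atom ( [Type [Atom str]] )] → [Type [Atom bool]]]]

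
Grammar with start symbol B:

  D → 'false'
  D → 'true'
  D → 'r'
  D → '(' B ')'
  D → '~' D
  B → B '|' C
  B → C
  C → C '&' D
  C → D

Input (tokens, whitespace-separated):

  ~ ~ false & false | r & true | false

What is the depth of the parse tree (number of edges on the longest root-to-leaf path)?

8

[B [B [B [C [C [D ~ [D ~ [D false]]]] & [D false]]] | [C [C [D r]] & [D true]]] | [C [D false]]]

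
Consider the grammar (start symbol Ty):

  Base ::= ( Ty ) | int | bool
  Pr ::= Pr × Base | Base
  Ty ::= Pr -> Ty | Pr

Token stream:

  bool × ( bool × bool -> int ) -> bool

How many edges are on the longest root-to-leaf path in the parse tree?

[Ty [Pr [Pr [Base bool]] × [Base ( [Ty [Pr [Pr [Base bool]] × [Base bool]] -> [Ty [Pr [Base int]]]] )]] -> [Ty [Pr [Base bool]]]]

7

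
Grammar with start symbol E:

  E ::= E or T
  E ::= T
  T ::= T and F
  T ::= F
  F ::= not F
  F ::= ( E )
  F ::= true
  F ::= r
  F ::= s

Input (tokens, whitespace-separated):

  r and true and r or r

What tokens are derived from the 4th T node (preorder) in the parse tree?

r

[E [E [T [T [T [F r]] and [F true]] and [F r]]] or [T [F r]]]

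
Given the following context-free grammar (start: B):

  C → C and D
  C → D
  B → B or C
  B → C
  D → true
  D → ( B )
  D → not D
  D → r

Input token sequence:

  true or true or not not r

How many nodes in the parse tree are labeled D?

5

[B [B [B [C [D true]]] or [C [D true]]] or [C [D not [D not [D r]]]]]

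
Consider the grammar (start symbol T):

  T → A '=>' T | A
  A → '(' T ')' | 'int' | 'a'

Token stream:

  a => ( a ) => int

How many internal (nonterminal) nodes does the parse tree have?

8

[T [A a] => [T [A ( [T [A a]] )] => [T [A int]]]]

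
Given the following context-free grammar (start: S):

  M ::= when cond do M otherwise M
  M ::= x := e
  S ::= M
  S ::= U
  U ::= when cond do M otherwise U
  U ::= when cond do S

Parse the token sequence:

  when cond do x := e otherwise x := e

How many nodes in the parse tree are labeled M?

[S [M when cond do [M x := e] otherwise [M x := e]]]

3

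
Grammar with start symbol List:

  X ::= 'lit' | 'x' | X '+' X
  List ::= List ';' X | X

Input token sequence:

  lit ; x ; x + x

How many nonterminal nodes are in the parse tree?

8

[List [List [List [X lit]] ; [X x]] ; [X [X x] + [X x]]]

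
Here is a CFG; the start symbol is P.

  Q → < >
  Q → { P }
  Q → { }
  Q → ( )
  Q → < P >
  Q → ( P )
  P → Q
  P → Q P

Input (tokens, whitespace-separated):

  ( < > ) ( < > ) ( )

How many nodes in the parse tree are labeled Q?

5

[P [Q ( [P [Q < >]] )] [P [Q ( [P [Q < >]] )] [P [Q ( )]]]]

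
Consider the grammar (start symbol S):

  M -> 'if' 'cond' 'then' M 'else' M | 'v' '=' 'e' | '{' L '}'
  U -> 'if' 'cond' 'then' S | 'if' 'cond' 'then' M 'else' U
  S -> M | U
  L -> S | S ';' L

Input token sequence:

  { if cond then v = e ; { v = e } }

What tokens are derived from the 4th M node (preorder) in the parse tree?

[S [M { [L [S [U if cond then [S [M v = e]]]] ; [L [S [M { [L [S [M v = e]]] }]]]] }]]

v = e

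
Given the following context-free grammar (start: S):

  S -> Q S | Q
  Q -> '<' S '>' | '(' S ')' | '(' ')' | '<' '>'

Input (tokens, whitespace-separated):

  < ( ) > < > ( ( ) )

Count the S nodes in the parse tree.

5

[S [Q < [S [Q ( )]] >] [S [Q < >] [S [Q ( [S [Q ( )]] )]]]]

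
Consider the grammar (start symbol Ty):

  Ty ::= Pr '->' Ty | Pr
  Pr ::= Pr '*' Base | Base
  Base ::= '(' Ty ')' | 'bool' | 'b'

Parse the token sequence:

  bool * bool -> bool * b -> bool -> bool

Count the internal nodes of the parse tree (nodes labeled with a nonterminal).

[Ty [Pr [Pr [Base bool]] * [Base bool]] -> [Ty [Pr [Pr [Base bool]] * [Base b]] -> [Ty [Pr [Base bool]] -> [Ty [Pr [Base bool]]]]]]

16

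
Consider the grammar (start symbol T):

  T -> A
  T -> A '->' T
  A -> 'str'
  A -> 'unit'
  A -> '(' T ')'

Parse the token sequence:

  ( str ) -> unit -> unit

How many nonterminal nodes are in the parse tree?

[T [A ( [T [A str]] )] -> [T [A unit] -> [T [A unit]]]]

8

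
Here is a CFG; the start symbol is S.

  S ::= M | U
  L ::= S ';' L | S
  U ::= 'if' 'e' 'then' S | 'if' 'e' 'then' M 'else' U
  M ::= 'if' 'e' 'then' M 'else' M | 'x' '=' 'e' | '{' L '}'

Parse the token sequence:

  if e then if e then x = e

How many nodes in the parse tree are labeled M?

[S [U if e then [S [U if e then [S [M x = e]]]]]]

1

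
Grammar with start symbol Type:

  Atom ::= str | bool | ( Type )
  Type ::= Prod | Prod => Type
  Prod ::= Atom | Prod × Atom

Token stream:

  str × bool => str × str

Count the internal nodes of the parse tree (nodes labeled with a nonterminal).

10

[Type [Prod [Prod [Atom str]] × [Atom bool]] => [Type [Prod [Prod [Atom str]] × [Atom str]]]]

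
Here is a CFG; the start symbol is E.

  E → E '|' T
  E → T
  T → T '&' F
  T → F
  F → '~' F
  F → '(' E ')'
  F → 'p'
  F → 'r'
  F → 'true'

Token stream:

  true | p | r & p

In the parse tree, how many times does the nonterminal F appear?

[E [E [E [T [F true]]] | [T [F p]]] | [T [T [F r]] & [F p]]]

4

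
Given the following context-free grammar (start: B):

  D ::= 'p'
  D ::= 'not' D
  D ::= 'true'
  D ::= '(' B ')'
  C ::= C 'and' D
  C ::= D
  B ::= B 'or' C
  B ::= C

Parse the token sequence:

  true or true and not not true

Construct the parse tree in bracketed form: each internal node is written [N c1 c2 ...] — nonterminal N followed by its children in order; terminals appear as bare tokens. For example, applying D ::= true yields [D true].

B
B or C
C or C
D or C
true or C
true or C and D
true or D and D
true or true and D
true or true and not D
true or true and not not D
true or true and not not true

[B [B [C [D true]]] or [C [C [D true]] and [D not [D not [D true]]]]]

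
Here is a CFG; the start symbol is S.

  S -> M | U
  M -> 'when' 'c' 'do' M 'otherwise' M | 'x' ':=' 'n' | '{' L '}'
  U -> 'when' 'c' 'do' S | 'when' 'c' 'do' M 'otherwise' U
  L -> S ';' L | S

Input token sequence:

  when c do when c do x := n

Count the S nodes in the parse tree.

3

[S [U when c do [S [U when c do [S [M x := n]]]]]]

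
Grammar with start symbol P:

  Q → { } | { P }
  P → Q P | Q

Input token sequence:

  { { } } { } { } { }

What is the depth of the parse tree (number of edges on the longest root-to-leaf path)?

[P [Q { [P [Q { }]] }] [P [Q { }] [P [Q { }] [P [Q { }]]]]]

5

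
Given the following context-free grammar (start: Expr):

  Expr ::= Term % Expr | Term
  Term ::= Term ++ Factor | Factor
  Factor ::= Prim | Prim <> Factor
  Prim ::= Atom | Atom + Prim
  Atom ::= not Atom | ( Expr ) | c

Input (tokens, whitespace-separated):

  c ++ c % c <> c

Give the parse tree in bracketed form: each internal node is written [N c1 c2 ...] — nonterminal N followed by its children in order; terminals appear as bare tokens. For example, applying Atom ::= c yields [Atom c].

Expr
Term % Expr
Term ++ Factor % Expr
Factor ++ Factor % Expr
Prim ++ Factor % Expr
Atom ++ Factor % Expr
c ++ Factor % Expr
c ++ Prim % Expr
c ++ Atom % Expr
c ++ c % Expr
c ++ c % Term
c ++ c % Factor
c ++ c % Prim <> Factor
c ++ c % Atom <> Factor
c ++ c % c <> Factor
c ++ c % c <> Prim
c ++ c % c <> Atom
c ++ c % c <> c

[Expr [Term [Term [Factor [Prim [Atom c]]]] ++ [Factor [Prim [Atom c]]]] % [Expr [Term [Factor [Prim [Atom c]] <> [Factor [Prim [Atom c]]]]]]]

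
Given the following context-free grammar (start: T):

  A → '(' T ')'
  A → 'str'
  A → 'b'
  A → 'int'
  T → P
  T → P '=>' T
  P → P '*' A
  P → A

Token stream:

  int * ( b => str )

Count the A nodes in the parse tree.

4

[T [P [P [A int]] * [A ( [T [P [A b]] => [T [P [A str]]]] )]]]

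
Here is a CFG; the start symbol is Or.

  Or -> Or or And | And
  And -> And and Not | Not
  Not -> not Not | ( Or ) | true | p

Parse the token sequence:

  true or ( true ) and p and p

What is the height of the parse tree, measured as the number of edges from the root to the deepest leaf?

8

[Or [Or [And [Not true]]] or [And [And [And [Not ( [Or [And [Not true]]] )]] and [Not p]] and [Not p]]]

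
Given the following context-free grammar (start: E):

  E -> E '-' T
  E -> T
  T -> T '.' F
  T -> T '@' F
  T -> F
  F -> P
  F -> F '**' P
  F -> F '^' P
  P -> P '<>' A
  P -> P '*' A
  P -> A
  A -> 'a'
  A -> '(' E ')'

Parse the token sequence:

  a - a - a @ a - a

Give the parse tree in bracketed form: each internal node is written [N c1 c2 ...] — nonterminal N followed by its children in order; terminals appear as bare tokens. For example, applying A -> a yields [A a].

[E [E [E [E [T [F [P [A a]]]]] - [T [F [P [A a]]]]] - [T [T [F [P [A a]]]] @ [F [P [A a]]]]] - [T [F [P [A a]]]]]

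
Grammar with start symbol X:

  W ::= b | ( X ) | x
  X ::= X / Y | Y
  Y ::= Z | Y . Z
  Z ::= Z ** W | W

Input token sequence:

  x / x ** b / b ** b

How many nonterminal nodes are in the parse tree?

16

[X [X [X [Y [Z [W x]]]] / [Y [Z [Z [W x]] ** [W b]]]] / [Y [Z [Z [W b]] ** [W b]]]]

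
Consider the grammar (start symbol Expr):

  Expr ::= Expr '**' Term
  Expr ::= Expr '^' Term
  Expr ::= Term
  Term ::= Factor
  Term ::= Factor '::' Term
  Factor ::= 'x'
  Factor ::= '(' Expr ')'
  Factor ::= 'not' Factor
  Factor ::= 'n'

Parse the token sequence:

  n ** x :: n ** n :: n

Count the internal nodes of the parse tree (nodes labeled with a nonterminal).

13

[Expr [Expr [Expr [Term [Factor n]]] ** [Term [Factor x] :: [Term [Factor n]]]] ** [Term [Factor n] :: [Term [Factor n]]]]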